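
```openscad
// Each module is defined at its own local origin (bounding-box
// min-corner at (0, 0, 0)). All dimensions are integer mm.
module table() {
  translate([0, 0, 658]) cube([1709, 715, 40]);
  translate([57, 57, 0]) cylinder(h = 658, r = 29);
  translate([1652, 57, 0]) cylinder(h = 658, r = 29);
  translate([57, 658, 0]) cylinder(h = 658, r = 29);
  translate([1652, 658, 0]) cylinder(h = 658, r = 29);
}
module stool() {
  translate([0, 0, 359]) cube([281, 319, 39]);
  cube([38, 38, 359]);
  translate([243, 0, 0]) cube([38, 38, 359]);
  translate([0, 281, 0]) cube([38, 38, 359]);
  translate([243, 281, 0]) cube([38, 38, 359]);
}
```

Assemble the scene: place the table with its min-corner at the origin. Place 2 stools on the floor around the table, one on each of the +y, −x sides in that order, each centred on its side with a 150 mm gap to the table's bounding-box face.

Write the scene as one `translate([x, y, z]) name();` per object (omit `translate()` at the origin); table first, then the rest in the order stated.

table();
translate([714, 865, 0]) stool();
translate([-431, 198, 0]) stool();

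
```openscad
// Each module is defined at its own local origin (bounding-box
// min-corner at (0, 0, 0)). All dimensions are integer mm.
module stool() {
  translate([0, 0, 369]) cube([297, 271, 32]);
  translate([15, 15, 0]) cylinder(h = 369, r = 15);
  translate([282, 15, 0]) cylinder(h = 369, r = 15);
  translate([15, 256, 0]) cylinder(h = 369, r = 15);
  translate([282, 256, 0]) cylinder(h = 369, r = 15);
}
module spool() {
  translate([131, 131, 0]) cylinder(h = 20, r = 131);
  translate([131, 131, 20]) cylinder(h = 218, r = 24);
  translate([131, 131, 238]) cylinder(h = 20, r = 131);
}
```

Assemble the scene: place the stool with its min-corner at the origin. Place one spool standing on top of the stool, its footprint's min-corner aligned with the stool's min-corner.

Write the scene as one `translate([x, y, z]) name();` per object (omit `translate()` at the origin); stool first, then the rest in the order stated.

stool();
translate([0, 0, 401]) spool();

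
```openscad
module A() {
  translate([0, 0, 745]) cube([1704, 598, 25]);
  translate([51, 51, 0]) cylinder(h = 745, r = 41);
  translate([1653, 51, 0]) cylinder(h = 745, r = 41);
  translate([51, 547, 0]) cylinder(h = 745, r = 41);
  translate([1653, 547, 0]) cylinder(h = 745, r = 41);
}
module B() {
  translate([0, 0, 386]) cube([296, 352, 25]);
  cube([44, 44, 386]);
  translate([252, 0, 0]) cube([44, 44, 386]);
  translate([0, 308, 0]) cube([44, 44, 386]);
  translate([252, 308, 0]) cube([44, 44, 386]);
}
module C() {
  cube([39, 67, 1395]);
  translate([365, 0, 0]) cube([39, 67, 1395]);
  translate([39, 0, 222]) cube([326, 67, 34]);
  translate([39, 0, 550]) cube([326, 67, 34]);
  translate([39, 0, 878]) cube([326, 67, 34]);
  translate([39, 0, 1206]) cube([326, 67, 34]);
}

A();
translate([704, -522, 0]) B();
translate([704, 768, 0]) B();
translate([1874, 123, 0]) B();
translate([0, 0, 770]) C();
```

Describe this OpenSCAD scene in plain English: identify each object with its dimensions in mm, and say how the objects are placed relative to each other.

A is a table: top 1704 mm (x) × 598 mm (y), 25 mm thick, upper face at z = 770 mm, on four round legs of 82 mm diameter, each leg's bounding box inset 10 mm from the nearest pair of top edges, running from z = 0 to the bottom of the top.

B is a four-legged stool. The seat is a 296×352×25 mm slab whose top surface is at z = 411 mm; four square legs, each 44×44 mm in cross-section, run from the floor (z = 0) to the underside of the seat, each flush with a corner of the seat.

C is a straight ladder. Two 39×67 mm vertical rails, 1395 mm tall, stand 404 mm apart (outside-to-outside) with their front faces coplanar on the −y side. 4 rungs, each 67 mm deep and 34 mm tall, span between the inner faces of the rails, front faces flush with the rails. The lowest rung's underside is at z = 222 mm and rungs are spaced 328 mm apart (underside to underside).

Three stools sit around the table at the −y, +y, +x sides. The ladder is on top of the table.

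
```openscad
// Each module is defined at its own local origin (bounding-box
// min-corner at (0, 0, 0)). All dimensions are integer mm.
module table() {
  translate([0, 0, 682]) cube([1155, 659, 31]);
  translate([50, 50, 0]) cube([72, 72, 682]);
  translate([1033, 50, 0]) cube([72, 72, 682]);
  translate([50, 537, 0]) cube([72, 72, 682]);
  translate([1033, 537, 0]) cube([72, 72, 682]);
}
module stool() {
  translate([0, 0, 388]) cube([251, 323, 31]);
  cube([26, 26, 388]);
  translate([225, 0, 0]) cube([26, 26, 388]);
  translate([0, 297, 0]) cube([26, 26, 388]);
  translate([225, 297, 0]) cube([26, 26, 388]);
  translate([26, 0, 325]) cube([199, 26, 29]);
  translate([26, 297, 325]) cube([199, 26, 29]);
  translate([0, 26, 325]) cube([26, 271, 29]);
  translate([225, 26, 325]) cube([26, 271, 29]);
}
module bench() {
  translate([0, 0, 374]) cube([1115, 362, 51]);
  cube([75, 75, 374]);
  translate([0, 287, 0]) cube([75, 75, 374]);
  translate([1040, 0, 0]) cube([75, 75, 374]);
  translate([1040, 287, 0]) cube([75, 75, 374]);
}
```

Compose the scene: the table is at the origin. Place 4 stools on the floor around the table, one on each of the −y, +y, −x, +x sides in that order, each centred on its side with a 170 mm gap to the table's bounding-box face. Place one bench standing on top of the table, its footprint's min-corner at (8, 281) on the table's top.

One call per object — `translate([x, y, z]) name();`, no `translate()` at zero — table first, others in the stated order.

table();
translate([452, -493, 0]) stool();
translate([452, 829, 0]) stool();
translate([-421, 168, 0]) stool();
translate([1325, 168, 0]) stool();
translate([8, 281, 713]) bench();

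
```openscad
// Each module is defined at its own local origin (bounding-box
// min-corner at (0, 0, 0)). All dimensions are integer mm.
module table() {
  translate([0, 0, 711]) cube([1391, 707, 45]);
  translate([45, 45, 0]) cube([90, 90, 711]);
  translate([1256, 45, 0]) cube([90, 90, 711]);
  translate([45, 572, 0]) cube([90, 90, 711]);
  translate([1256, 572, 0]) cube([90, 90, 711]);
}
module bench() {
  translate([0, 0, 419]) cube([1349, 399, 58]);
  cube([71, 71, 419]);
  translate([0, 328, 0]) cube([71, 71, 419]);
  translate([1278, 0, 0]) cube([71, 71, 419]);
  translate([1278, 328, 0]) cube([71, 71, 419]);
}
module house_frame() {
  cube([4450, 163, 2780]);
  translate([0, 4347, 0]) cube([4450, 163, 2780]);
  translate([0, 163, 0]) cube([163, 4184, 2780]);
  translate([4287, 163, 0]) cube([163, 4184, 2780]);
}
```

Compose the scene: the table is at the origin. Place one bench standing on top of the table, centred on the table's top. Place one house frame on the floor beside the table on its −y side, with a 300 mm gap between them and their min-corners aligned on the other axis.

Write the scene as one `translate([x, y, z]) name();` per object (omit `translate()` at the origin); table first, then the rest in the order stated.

table();
translate([21, 154, 756]) bench();
translate([0, -4810, 0]) house_frame();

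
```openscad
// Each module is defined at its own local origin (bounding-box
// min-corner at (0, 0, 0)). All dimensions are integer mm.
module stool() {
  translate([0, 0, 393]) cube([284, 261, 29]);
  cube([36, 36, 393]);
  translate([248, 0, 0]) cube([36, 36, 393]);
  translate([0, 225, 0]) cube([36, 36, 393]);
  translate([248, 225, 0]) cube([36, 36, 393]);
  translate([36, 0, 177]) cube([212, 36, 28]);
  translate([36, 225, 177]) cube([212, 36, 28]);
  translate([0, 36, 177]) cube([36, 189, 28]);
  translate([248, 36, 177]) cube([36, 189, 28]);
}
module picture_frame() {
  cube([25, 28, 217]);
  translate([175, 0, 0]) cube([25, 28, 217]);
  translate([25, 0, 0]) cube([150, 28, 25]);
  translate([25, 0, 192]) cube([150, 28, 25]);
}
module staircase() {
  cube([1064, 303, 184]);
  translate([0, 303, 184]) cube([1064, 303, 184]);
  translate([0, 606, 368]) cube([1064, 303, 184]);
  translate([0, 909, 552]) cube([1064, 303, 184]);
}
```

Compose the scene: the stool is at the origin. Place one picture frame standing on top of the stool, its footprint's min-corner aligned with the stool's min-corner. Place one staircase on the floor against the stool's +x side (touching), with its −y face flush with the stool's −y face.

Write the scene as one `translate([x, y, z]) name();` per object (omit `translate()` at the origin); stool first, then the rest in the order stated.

stool();
translate([0, 0, 422]) picture_frame();
translate([284, 0, 0]) staircase();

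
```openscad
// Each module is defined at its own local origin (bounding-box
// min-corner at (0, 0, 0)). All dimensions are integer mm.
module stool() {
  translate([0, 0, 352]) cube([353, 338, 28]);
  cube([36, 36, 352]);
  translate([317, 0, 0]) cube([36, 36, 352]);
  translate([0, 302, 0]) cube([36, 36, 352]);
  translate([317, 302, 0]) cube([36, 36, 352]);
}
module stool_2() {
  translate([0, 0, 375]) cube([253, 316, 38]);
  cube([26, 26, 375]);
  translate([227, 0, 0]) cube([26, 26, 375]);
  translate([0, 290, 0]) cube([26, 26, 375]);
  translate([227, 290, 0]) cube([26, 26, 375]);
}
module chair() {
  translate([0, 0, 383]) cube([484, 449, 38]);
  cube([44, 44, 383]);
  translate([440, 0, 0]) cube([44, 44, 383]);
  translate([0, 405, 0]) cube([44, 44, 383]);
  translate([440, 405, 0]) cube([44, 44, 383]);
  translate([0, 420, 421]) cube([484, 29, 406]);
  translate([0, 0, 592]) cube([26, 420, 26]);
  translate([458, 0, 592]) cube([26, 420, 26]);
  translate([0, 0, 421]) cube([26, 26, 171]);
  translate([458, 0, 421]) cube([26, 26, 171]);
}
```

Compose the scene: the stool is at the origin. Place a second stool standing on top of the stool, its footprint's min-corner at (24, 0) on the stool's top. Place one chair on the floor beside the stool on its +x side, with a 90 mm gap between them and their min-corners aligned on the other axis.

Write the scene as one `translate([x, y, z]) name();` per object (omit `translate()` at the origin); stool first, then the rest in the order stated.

stool();
translate([24, 0, 380]) stool_2();
translate([443, 0, 0]) chair();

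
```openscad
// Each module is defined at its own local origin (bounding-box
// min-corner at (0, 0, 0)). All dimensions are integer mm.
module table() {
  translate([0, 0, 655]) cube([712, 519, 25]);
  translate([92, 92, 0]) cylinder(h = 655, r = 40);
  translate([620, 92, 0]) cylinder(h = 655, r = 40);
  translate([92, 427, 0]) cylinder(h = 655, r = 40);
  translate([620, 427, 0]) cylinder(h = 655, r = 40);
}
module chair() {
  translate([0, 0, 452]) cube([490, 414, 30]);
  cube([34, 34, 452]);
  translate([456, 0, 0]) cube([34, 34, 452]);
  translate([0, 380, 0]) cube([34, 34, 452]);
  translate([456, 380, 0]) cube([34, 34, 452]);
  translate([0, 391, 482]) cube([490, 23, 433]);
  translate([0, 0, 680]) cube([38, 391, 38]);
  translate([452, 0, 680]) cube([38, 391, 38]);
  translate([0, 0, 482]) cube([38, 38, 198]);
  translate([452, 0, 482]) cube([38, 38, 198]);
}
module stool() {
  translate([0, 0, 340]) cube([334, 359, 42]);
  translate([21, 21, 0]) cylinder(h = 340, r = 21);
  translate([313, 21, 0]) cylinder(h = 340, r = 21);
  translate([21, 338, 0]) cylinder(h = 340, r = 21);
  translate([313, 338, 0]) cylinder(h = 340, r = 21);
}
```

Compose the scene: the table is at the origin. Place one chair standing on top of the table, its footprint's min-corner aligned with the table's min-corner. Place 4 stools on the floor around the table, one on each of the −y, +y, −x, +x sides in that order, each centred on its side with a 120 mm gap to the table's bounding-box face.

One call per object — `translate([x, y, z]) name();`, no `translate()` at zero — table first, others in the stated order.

table();
translate([0, 0, 680]) chair();
translate([189, -479, 0]) stool();
translate([189, 639, 0]) stool();
translate([-454, 80, 0]) stool();
translate([832, 80, 0]) stool();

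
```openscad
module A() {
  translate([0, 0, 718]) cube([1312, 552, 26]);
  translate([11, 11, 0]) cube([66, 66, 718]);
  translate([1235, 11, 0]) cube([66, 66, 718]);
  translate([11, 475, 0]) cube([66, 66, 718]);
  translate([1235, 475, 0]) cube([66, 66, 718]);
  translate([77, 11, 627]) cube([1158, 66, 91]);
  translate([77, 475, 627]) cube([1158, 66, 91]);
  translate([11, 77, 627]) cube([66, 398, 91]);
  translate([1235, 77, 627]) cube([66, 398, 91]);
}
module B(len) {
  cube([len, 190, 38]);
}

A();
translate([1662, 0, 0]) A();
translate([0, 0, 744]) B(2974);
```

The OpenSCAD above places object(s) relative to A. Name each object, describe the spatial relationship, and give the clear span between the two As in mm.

A is a table. B is a beam. A beam spans the tops of two tables. The clear span between the two tables is 350 mm.

Second table starts at x = 1662; first ends at x = 1312; clear span = 1662 − 1312 = 350 mm.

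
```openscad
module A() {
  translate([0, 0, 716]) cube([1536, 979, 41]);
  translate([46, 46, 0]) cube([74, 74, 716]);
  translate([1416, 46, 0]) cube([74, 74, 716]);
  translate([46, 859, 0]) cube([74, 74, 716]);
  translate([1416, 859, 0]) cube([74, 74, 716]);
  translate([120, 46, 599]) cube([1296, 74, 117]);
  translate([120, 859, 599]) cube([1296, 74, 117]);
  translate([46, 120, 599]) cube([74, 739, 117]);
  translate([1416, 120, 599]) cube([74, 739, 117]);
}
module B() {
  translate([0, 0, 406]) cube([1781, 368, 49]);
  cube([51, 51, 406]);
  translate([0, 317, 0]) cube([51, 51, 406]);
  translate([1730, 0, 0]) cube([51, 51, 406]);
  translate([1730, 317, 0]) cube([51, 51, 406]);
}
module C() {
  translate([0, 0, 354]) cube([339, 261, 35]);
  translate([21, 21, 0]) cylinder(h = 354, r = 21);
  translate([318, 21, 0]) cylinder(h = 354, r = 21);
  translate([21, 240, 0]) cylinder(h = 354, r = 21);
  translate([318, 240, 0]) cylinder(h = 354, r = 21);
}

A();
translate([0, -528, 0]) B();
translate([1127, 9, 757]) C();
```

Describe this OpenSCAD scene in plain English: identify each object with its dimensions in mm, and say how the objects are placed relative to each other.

A is a table: top 1536 mm (x) × 979 mm (y), 41 mm thick, upper face at z = 757 mm, on four 74×74 mm square legs, each inset 46 mm from the nearest pair of top edges, running from z = 0 to the bottom of the top. Four apron rails, 74 mm thick and 117 mm tall, run between adjacent legs with their top edges flush with the underside of the top and their outer faces flush with the legs' outer faces.

B is a long wooden bench with a 1781 mm (x) × 368 mm (y) seat, 49 mm thick, its top surface 455 mm above the floor. Four 51 mm square legs at the seat corners, flush with the edges, run from z = 0 to the seat underside.

C is a four-legged stool. The seat is a 339×261×35 mm slab whose top surface is at z = 389 mm; four round legs, each 42 mm in diameter, run from the floor (z = 0) to the underside of the seat, each leg's axis is inset half a diameter from the nearest pair of seat edges (so the leg's bounding box is flush with the corner).

The bench is on the floor beside the table on its −y side. The stool is on top of the table.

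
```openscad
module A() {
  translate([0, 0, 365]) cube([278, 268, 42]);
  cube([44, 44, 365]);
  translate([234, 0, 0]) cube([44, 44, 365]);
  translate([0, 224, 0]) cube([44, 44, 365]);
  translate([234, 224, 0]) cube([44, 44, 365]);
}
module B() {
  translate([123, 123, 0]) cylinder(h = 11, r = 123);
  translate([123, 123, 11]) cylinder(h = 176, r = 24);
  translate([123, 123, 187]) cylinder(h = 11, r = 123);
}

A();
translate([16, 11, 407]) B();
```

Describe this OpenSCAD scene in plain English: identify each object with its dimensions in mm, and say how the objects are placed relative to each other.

A is a four-legged stool. The seat is a 278×268×42 mm slab whose top surface is at z = 407 mm; four square legs, each 44×44 mm in cross-section, run from the floor (z = 0) to the underside of the seat, each flush with a corner of the seat.

B is a spool: two coaxial disc flanges of radius 123 mm and thickness 11 mm, joined by a core cylinder of radius 24 mm and height 176 mm. The lower flange rests on z = 0 and the three cylinders share a vertical axis.

The spool is on top of the stool, centred.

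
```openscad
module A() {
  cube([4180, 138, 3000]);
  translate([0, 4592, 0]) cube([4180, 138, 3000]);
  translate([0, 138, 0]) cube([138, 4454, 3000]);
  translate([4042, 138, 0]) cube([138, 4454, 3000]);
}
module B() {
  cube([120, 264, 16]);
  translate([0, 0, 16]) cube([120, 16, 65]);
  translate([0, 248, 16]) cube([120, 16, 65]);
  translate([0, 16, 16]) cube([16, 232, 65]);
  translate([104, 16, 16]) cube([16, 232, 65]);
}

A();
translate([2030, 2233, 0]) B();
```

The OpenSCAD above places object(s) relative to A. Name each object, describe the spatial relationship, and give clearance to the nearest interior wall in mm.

A is a house frame. B is an open box. The open box sits inside the house frame, centred. The clearance to the nearest interior wall is 1892 mm.

Clearances: x = 1892, y = 2095; minimum 1892 mm.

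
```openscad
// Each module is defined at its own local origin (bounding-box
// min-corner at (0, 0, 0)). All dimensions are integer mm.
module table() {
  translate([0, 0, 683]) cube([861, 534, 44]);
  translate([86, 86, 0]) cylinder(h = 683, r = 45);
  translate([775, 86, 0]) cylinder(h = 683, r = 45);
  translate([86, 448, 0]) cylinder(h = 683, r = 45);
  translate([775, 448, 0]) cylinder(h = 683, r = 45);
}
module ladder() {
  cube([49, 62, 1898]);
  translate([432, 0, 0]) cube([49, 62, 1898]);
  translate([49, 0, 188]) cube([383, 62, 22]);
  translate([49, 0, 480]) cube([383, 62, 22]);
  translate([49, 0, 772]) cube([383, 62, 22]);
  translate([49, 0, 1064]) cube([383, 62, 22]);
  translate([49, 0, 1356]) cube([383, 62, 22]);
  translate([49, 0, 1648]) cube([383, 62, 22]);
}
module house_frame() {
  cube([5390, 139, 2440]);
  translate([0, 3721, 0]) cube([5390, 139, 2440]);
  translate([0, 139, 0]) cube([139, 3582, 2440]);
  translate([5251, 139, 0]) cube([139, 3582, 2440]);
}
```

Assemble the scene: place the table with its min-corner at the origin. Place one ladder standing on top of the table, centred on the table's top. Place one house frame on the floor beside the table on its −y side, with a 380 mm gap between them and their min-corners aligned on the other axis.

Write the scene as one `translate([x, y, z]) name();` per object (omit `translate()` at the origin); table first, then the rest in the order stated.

table();
translate([190, 236, 727]) ladder();
translate([0, -4240, 0]) house_frame();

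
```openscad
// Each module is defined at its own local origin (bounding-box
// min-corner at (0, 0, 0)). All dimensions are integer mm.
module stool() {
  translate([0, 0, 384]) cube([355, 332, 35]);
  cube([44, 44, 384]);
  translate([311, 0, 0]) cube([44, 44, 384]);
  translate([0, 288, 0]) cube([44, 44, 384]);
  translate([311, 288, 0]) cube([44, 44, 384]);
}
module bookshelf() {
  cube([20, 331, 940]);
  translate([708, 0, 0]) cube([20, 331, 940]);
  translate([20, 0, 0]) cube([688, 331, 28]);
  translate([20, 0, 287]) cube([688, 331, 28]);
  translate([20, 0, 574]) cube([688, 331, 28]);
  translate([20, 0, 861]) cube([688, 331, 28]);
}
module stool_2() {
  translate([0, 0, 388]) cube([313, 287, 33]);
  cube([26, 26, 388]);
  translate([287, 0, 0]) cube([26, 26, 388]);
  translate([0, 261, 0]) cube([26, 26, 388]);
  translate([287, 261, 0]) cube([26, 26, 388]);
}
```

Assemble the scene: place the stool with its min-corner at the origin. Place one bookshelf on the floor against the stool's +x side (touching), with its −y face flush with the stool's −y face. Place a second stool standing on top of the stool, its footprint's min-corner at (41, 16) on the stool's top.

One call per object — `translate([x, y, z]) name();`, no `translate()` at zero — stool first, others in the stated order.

stool();
translate([355, 0, 0]) bookshelf();
translate([41, 16, 419]) stool_2();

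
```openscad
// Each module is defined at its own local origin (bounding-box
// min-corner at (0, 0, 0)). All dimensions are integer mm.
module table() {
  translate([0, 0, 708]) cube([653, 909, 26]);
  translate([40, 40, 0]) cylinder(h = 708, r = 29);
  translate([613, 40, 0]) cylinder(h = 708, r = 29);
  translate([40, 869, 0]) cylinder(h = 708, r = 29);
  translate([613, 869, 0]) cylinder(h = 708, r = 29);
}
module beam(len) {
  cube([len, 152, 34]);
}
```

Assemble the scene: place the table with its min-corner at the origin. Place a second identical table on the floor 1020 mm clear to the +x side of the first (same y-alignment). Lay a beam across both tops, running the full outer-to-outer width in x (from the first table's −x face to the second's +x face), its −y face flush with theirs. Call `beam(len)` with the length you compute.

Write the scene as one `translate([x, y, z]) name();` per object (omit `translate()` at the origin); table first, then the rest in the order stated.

table();
translate([1673, 0, 0]) table();
translate([0, 0, 734]) beam(2326);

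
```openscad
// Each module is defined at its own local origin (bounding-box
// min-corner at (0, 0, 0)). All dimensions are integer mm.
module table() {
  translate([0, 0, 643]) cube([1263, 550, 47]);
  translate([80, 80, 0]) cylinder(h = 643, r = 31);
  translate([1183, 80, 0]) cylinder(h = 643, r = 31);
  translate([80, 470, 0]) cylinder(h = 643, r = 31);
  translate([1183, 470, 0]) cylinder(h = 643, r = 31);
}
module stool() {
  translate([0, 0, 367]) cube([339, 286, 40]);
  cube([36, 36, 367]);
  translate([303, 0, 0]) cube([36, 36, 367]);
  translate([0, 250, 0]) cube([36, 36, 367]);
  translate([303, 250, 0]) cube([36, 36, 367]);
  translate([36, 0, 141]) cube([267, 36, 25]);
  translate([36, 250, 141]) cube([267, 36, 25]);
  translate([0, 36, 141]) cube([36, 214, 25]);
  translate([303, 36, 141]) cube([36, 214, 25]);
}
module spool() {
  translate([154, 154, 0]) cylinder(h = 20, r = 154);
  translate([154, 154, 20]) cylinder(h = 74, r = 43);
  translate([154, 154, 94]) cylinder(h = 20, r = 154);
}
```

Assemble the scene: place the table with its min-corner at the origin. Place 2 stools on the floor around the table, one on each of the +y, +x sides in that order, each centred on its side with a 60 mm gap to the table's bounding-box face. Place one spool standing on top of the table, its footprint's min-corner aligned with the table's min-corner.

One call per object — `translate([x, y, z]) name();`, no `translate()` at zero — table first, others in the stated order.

table();
translate([462, 610, 0]) stool();
translate([1323, 132, 0]) stool();
translate([0, 0, 690]) spool();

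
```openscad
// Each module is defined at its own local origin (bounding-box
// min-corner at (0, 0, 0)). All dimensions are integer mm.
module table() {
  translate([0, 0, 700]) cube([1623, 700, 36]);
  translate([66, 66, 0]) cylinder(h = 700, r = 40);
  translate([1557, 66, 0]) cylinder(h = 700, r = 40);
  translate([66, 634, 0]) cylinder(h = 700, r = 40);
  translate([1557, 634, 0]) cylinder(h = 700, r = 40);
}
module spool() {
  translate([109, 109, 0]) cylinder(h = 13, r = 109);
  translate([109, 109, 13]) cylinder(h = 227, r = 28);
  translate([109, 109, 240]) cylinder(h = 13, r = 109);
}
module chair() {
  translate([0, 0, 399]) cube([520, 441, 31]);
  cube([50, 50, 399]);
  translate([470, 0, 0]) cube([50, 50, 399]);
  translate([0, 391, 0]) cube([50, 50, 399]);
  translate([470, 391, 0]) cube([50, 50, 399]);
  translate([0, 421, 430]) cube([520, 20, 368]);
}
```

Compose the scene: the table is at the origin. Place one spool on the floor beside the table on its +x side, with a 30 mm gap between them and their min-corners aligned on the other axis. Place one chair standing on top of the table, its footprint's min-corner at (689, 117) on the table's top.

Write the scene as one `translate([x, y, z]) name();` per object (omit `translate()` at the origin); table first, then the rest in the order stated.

table();
translate([1653, 0, 0]) spool();
translate([689, 117, 736]) chair();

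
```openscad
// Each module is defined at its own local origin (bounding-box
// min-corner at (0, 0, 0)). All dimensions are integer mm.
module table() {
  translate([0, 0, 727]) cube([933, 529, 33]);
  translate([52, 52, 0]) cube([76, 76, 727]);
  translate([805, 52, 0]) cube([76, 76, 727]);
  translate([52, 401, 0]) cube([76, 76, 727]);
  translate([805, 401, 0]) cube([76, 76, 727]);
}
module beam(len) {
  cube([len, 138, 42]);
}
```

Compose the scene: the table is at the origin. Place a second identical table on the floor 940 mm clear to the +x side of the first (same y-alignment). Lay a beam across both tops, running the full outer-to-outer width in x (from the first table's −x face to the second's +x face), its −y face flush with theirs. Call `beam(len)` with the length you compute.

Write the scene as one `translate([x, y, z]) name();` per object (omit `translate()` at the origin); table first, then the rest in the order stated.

table();
translate([1873, 0, 0]) table();
translate([0, 0, 760]) beam(2806);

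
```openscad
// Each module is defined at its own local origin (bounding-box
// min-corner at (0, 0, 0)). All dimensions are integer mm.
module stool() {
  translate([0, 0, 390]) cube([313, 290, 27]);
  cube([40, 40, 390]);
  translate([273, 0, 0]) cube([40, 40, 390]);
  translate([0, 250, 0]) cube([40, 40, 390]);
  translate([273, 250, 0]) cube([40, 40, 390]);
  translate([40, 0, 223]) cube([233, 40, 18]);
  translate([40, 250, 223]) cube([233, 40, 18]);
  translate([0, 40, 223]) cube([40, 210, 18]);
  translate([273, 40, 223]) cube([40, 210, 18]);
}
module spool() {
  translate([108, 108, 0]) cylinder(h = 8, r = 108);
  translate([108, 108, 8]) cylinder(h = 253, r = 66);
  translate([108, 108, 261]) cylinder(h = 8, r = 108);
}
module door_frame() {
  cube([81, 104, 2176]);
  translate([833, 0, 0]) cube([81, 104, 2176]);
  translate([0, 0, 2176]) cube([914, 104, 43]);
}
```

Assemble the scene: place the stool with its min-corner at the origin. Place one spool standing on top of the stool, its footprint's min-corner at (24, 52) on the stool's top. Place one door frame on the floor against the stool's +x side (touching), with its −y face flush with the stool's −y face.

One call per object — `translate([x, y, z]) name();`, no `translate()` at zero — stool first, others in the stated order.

stool();
translate([24, 52, 417]) spool();
translate([313, 0, 0]) door_frame();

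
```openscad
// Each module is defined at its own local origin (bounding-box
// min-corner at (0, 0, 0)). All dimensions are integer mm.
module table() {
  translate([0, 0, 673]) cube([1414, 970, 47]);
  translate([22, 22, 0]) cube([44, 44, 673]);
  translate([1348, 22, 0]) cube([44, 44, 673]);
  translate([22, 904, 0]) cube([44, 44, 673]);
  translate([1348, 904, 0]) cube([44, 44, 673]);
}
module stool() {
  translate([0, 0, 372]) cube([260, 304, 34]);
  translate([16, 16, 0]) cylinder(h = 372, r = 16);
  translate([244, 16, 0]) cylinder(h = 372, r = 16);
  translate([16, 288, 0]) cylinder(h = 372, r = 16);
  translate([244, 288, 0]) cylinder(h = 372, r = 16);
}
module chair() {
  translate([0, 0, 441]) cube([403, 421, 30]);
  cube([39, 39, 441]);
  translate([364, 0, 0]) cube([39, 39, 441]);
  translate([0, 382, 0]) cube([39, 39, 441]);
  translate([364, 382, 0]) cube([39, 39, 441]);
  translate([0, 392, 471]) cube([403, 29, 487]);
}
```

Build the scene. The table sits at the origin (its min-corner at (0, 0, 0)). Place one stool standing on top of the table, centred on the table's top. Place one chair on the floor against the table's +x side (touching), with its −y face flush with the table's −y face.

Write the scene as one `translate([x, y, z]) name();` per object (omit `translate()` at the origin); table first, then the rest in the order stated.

table();
translate([577, 333, 720]) stool();
translate([1414, 0, 0]) chair();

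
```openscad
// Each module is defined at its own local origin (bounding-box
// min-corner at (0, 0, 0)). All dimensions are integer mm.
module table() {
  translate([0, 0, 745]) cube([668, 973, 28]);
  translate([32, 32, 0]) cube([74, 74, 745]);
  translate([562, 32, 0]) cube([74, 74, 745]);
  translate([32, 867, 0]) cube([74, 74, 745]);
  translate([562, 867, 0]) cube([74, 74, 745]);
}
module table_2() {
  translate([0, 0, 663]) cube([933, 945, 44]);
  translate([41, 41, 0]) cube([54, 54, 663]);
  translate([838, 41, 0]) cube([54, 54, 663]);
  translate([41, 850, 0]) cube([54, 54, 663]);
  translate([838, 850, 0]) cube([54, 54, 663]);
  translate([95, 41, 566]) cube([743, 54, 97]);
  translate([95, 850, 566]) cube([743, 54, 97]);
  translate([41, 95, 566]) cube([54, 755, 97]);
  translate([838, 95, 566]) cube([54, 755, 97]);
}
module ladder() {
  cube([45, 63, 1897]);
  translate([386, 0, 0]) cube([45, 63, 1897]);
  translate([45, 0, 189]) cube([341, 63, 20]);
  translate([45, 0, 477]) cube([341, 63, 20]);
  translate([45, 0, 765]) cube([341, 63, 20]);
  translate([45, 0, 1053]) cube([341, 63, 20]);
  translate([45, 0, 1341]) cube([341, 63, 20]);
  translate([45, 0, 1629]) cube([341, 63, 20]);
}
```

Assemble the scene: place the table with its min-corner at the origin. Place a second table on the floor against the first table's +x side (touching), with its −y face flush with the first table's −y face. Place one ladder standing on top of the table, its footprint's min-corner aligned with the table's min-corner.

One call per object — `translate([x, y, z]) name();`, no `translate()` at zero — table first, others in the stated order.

table();
translate([668, 0, 0]) table_2();
translate([0, 0, 773]) ladder();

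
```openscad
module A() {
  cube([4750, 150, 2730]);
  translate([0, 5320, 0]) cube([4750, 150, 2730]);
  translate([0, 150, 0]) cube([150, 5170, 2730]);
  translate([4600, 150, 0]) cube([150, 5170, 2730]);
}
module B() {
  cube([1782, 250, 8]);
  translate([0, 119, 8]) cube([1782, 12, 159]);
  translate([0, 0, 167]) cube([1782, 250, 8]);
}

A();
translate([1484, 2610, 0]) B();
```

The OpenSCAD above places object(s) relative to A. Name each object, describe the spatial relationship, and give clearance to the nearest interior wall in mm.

A is a house frame. B is an I-beam. The I-beam sits inside the house frame, centred. The clearance to the nearest interior wall is 1334 mm.

Clearances: x = 1334, y = 2460; minimum 1334 mm.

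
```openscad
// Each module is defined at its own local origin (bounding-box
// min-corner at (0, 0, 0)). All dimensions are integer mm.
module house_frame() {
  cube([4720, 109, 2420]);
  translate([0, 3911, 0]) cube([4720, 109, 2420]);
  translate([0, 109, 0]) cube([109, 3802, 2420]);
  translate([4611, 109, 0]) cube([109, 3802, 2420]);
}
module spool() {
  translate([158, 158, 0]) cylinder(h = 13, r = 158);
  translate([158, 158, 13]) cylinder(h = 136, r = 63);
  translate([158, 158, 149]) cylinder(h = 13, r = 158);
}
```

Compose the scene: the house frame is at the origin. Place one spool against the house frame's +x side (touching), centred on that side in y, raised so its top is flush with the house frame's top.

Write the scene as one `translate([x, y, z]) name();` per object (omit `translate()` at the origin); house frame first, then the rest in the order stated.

house_frame();
translate([4720, 1852, 2258]) spool();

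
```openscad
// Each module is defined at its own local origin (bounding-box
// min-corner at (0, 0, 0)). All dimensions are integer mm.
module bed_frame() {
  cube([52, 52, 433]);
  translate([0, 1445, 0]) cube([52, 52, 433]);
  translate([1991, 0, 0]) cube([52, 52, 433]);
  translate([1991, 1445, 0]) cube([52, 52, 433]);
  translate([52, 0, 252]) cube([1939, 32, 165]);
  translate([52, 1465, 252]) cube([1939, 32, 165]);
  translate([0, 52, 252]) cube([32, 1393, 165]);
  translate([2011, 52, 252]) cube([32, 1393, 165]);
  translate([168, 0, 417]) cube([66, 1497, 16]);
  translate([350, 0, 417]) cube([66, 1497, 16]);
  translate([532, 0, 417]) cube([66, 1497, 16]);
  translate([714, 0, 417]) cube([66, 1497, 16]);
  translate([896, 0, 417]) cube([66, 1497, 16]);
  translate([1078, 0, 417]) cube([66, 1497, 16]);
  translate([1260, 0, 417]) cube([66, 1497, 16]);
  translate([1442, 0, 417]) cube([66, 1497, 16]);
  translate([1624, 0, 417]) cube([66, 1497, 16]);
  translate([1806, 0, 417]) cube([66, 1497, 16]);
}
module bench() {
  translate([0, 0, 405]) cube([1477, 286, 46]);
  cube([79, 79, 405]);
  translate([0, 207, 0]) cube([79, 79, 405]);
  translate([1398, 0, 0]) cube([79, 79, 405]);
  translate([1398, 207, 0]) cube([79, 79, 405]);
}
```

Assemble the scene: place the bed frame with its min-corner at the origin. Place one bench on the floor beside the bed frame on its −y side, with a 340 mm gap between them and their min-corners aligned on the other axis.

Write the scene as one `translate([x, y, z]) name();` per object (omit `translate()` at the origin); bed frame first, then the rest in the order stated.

bed_frame();
translate([0, -626, 0]) bench();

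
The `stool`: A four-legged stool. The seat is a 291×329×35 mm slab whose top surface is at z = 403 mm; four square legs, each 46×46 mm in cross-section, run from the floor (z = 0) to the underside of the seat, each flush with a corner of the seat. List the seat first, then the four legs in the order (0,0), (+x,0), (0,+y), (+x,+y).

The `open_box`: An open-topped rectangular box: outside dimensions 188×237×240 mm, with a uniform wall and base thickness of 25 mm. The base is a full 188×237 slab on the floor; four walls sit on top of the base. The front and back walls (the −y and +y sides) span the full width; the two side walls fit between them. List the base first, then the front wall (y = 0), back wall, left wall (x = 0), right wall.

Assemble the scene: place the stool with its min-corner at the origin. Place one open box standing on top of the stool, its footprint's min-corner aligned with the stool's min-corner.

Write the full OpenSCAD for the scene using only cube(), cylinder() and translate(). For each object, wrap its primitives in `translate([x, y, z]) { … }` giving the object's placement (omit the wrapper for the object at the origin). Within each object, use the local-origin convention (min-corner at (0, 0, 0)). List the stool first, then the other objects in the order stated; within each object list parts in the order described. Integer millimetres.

translate([0, 0, 368]) cube([291, 329, 35]);
cube([46, 46, 368]);
translate([245, 0, 0]) cube([46, 46, 368]);
translate([0, 283, 0]) cube([46, 46, 368]);
translate([245, 283, 0]) cube([46, 46, 368]);
translate([0, 0, 403]) {
  cube([188, 237, 25]);
  translate([0, 0, 25]) cube([188, 25, 215]);
  translate([0, 212, 25]) cube([188, 25, 215]);
  translate([0, 25, 25]) cube([25, 187, 215]);
  translate([163, 25, 25]) cube([25, 187, 215]);
}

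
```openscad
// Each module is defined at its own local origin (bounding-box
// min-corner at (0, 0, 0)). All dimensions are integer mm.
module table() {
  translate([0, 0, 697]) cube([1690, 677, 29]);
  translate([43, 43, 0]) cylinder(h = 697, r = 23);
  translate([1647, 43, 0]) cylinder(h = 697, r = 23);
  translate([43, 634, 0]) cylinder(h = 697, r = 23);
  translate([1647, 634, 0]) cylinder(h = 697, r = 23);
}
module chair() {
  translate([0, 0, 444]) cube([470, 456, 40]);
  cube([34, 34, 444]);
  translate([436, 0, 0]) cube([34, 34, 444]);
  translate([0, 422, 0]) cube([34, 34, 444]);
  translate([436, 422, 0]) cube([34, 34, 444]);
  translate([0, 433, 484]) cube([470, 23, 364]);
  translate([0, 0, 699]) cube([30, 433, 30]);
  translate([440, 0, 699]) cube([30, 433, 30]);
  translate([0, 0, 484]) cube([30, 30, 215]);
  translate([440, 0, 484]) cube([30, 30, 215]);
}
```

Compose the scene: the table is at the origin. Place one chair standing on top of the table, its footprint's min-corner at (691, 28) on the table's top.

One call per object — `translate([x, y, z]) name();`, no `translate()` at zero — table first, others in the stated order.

table();
translate([691, 28, 726]) chair();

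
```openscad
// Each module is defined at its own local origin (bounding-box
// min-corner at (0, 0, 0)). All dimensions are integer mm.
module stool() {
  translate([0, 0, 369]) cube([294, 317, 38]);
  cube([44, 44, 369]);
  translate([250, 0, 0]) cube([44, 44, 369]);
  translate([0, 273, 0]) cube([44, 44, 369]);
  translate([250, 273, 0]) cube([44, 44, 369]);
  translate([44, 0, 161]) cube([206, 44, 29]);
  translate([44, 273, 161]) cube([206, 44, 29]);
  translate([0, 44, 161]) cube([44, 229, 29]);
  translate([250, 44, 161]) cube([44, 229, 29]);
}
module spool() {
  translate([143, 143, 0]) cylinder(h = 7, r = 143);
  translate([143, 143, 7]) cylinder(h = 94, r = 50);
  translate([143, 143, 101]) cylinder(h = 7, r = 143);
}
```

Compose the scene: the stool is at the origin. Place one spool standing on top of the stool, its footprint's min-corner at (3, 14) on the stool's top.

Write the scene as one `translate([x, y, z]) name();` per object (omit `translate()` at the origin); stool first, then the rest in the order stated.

stool();
translate([3, 14, 407]) spool();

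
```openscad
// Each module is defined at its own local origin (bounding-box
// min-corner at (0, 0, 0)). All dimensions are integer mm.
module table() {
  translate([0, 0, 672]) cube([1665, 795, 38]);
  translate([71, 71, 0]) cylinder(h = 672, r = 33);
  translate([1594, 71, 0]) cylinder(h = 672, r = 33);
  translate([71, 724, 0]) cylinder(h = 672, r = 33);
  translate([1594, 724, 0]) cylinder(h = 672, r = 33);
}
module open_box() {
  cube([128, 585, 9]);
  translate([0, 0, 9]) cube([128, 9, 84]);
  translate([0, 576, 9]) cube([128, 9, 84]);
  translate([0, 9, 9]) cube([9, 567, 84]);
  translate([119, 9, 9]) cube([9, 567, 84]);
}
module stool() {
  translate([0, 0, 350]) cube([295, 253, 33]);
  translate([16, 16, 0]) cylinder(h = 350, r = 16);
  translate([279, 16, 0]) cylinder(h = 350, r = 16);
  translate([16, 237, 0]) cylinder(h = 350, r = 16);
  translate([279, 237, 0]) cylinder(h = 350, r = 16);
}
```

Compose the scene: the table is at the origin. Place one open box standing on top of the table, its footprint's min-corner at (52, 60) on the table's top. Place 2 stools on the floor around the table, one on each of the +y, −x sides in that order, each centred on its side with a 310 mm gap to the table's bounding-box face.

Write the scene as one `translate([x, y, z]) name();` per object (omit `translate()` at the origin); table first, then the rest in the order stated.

table();
translate([52, 60, 710]) open_box();
translate([685, 1105, 0]) stool();
translate([-605, 271, 0]) stool();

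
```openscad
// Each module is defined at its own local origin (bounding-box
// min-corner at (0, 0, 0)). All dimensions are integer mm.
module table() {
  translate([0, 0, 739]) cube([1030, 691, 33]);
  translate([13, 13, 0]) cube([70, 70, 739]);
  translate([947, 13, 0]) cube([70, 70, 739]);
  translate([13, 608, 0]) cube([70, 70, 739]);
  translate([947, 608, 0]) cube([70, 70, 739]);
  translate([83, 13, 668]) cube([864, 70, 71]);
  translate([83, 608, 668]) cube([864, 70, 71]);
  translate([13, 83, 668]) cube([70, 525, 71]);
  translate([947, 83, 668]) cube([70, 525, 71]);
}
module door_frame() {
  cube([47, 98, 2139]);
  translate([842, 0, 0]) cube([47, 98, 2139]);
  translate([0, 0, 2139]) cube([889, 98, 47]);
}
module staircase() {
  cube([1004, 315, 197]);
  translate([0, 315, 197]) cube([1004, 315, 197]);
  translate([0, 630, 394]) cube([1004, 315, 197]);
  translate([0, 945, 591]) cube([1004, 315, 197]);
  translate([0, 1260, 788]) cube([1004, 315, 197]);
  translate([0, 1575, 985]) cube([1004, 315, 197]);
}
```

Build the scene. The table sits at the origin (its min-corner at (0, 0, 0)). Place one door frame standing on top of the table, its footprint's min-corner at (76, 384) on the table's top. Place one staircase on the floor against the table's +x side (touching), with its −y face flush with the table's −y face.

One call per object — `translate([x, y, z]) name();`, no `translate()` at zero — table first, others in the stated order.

table();
translate([76, 384, 772]) door_frame();
translate([1030, 0, 0]) staircase();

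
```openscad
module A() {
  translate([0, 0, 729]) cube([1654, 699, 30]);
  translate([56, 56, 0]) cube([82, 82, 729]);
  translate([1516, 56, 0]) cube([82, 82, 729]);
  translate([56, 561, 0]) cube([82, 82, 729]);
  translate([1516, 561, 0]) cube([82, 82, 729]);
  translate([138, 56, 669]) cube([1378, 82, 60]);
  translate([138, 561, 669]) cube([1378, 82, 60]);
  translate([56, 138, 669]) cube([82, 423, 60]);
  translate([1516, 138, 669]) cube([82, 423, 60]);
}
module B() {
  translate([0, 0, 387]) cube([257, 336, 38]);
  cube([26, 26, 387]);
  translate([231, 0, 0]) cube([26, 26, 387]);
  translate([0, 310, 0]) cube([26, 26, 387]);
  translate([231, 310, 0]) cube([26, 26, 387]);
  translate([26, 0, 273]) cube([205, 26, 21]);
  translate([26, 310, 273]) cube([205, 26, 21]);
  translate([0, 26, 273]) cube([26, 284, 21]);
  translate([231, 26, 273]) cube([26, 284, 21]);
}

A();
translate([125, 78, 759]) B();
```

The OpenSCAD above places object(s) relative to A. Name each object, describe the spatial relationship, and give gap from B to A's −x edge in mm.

A is a table. B is a stool. The stool is on top of the table. The gap from the stool to the table's −x edge is 125 mm.

The stool's min-x is at 125; the table's min-x is 0; gap = 125 mm.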